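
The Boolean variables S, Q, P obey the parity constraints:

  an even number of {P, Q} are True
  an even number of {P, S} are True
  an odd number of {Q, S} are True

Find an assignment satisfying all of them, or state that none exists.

Adding constraints 1, 2, 3 mod 2: every variable appears an even number of times on the left, so the left side is 0.
But the right sides sum to 1 (mod 2). 0 ≠ 1 — the system is inconsistent.

The formula is unsatisfiable.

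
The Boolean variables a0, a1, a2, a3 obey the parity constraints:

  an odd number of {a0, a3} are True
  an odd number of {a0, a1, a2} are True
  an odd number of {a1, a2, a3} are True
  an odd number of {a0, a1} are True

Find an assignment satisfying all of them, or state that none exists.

The formula is unsatisfiable.

Adding constraints 1, 2, 3 mod 2: every variable appears an even number of times on the left, so the left side is 0.
But the right sides sum to 1 (mod 2). 0 ≠ 1 — the system is inconsistent.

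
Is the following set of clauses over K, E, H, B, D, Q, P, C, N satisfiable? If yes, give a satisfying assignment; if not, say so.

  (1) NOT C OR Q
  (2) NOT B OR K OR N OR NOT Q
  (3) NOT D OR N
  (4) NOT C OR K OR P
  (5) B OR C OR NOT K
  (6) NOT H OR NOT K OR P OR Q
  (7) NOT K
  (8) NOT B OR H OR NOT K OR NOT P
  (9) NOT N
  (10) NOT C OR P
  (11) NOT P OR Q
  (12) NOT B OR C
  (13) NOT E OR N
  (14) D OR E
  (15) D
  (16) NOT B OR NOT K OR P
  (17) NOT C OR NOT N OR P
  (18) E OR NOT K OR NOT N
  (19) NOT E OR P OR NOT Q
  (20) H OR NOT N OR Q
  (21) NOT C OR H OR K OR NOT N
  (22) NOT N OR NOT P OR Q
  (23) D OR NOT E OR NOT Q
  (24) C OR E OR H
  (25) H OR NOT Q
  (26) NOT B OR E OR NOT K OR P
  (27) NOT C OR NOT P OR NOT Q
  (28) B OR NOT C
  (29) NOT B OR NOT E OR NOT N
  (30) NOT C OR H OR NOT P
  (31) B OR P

Case D = True:
  (NOT D OR N) forces N = True.
  Clause (NOT N) is falsified — contradiction.
Case D = False:
  Clause (D) is falsified — contradiction.
Both cases fail, so the formula is unsatisfiable.

UNSATISFIABLE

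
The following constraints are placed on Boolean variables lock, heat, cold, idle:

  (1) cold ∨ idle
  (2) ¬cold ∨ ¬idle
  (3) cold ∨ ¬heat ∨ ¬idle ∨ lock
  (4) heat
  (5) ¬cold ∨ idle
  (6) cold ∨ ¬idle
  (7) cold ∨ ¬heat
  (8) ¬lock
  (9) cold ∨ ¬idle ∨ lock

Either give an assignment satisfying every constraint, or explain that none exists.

UNSATISFIABLE

Case heat = True:
  (cold ∨ ¬heat) forces cold = True.
  (¬cold ∨ ¬idle) forces idle = False.
  Clause (¬cold ∨ idle) is falsified — contradiction.
Case heat = False:
  Clause (heat) is falsified — contradiction.
Both cases fail, so the formula is unsatisfiable.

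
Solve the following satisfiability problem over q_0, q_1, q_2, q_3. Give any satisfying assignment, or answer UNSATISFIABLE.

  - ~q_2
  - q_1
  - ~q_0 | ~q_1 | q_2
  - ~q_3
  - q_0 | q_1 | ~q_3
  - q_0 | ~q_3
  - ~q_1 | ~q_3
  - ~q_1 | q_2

Unsatisfiable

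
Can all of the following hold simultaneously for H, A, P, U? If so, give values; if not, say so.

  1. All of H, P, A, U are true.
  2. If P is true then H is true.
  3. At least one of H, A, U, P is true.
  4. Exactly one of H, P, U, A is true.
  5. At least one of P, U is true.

The formula is unsatisfiable.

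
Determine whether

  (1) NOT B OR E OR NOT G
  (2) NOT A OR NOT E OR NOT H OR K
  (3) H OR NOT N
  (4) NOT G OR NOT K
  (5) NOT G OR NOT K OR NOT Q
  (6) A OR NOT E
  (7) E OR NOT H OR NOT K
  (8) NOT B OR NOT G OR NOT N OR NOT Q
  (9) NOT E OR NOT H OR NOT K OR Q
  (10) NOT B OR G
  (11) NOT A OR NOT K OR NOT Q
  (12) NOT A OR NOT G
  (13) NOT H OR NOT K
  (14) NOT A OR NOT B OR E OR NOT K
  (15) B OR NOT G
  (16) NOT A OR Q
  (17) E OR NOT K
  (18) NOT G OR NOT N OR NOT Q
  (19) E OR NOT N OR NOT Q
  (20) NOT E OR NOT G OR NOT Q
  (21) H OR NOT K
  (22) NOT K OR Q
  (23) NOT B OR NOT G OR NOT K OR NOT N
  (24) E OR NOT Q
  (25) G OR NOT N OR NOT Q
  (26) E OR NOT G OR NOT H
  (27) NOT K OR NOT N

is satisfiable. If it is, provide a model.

G = False, N = False, K = False, E = False, A = False, B = False, Q = False, H = True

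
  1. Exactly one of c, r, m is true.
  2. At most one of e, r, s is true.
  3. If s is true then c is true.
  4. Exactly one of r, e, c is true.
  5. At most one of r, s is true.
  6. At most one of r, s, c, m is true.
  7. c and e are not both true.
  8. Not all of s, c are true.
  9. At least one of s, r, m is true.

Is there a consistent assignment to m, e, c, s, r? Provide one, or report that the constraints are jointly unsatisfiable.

m = True; e = True; c = False; s = False; r = False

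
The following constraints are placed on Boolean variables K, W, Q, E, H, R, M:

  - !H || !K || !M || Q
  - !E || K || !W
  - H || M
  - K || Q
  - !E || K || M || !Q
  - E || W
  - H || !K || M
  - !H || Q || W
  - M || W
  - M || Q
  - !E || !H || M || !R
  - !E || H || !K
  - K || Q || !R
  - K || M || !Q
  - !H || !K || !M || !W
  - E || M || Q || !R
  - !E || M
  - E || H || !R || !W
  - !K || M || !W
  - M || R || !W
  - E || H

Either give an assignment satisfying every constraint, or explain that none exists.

Set K = False.
  then (K || Q) forces Q = True.
  then (K || M || !Q) forces M = True.
Set W = False.
  then (E || W) forces E = True.
Set H = True.
Set R = True.
All clauses satisfied.

K=F; W=F; Q=T; E=T; H=T; R=T; M=T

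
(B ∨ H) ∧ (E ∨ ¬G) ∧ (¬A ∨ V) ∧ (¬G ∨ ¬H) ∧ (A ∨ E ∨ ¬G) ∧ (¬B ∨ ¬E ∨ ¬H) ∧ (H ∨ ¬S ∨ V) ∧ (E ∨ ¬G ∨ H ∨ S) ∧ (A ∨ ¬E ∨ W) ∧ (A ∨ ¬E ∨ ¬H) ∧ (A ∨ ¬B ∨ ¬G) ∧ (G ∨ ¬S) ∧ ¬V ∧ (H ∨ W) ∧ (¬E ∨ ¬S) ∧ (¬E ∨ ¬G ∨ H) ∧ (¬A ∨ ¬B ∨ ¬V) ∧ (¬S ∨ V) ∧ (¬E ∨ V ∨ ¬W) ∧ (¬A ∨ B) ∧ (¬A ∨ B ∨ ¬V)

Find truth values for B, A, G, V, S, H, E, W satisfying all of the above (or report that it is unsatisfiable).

Unit clause (¬V) forces V = False.
In (¬S ∨ V) only ¬S is left, so S = False.
In (¬A ∨ V) only ¬A is left, so A = False.
Set B = True.
  then (A ∨ ¬B ∨ ¬G) forces G = False.
Set H = True.
  then (¬B ∨ ¬E ∨ ¬H) forces E = False.
Set W = True.
All clauses satisfied.

B: True; A: False; G: False; V: False; S: False; H: True; E: False; W: True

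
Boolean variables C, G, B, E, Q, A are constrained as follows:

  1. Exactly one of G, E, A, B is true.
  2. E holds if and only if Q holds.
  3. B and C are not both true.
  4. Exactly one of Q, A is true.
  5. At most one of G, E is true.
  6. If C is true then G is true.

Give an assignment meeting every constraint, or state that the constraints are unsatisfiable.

C=F, G=F, B=F, E=F, Q=F, A=T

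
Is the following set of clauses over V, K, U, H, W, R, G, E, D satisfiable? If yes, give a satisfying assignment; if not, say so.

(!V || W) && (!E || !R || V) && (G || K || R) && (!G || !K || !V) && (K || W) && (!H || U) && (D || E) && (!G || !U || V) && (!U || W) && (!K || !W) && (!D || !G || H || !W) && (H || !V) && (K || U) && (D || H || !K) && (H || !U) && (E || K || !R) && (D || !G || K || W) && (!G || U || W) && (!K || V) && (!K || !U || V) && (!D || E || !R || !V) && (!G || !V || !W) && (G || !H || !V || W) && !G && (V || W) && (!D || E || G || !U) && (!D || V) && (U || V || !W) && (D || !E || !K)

V = True, K = False, U = True, H = True, W = True, R = True, G = False, E = True, D = True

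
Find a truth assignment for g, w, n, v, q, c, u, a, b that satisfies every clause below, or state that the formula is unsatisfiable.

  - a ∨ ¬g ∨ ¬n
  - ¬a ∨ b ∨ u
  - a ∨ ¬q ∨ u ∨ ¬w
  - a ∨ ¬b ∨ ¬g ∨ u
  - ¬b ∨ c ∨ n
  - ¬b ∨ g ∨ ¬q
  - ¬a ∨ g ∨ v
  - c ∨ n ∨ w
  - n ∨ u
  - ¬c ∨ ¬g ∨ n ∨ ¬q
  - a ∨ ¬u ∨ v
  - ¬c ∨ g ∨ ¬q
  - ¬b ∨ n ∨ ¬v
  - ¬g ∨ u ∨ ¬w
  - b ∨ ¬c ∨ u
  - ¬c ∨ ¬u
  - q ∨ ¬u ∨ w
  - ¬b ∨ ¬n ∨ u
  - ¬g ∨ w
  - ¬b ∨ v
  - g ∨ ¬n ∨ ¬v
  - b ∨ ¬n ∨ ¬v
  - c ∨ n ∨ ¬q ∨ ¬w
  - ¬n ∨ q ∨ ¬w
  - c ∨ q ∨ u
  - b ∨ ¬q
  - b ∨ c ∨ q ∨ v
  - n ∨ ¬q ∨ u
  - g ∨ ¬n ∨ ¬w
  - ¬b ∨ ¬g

Set g = False.
Set w = True.
  then (g ∨ ¬n ∨ ¬w) forces n = False.
  then (n ∨ u) forces u = True.
  then (¬c ∨ ¬u) forces c = False.
  then (c ∨ n ∨ ¬q ∨ ¬w) forces q = False.
  then (¬b ∨ c ∨ n) forces b = False.
  then (b ∨ c ∨ q ∨ v) forces v = True.
Set a = False.
All clauses satisfied.

g = False; w = True; n = False; v = True; q = False; c = False; u = True; a = False; b = False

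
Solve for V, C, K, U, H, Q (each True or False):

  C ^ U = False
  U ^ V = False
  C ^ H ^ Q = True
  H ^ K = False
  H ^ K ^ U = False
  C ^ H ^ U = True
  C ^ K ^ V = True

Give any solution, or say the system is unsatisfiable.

V=F, C=F, K=T, U=F, H=T, Q=F

C ^ U = F ^ F = False ✓
U ^ V = F ^ F = False ✓
C ^ H ^ Q = F ^ T ^ F = True ✓
H ^ K = T ^ T = False ✓
H ^ K ^ U = T ^ T ^ F = False ✓
C ^ H ^ U = F ^ T ^ F = True ✓
C ^ K ^ V = F ^ T ^ F = True ✓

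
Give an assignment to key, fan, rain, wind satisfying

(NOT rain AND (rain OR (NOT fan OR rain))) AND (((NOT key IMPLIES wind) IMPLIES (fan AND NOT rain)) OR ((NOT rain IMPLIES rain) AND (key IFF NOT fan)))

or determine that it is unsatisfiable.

key=F, fan=F, rain=F, wind=F

  NOT rain AND (rain OR (NOT fan OR rain)) = True
    NOT rain = True
    rain OR (NOT fan OR rain) = True
      NOT fan OR rain = True
        NOT fan = True
  ((NOT key IMPLIES wind) IMPLIES (fan AND NOT rain)) OR ((NOT rain IMPLIES rain) AND (key IFF NOT fan)) = True
    (NOT key IMPLIES wind) IMPLIES (fan AND NOT rain) = True
      NOT key IMPLIES wind = False
        NOT key = True
      fan AND NOT rain = False
        NOT rain = True
    (NOT rain IMPLIES rain) AND (key IFF NOT fan) = False
      NOT rain IMPLIES rain = False
        NOT rain = True
      key IFF NOT fan = False
        NOT fan = True
Both conjuncts True, so the formula holds.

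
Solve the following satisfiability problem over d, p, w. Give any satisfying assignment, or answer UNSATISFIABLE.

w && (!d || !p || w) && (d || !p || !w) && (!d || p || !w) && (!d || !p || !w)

Unit clause (w) forces w = True.
Try d = True:
  (!d || p || !w) forces p = True.
  clause (!d || !p || !w) is falsified — backtrack.
So d = False.
  then (d || !p || !w) forces p = False.
Check each clause:
  (w): w holds.
  (!d || !p || w): !d holds.
  (d || !p || !w): !p holds.
  (!d || p || !w): !d holds.
  (!d || !p || !w): !d holds.
All clauses satisfied.

d=F; p=F; w=T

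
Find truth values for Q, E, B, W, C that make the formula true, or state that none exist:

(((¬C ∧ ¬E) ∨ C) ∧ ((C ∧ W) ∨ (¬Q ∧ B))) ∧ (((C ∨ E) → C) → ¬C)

Q = False; E = False; B = True; W = True; C = False

  ((¬C ∧ ¬E) ∨ C) ∧ ((C ∧ W) ∨ (¬Q ∧ B)) = True
    (¬C ∧ ¬E) ∨ C = True
      ¬C ∧ ¬E = True
        ¬C = True
        ¬E = True
    (C ∧ W) ∨ (¬Q ∧ B) = True
      C ∧ W = False
      ¬Q ∧ B = True
        ¬Q = True
  ((C ∨ E) → C) → ¬C = True
    (C ∨ E) → C = True
      C ∨ E = False
    ¬C = True
Both conjuncts True, so the formula holds.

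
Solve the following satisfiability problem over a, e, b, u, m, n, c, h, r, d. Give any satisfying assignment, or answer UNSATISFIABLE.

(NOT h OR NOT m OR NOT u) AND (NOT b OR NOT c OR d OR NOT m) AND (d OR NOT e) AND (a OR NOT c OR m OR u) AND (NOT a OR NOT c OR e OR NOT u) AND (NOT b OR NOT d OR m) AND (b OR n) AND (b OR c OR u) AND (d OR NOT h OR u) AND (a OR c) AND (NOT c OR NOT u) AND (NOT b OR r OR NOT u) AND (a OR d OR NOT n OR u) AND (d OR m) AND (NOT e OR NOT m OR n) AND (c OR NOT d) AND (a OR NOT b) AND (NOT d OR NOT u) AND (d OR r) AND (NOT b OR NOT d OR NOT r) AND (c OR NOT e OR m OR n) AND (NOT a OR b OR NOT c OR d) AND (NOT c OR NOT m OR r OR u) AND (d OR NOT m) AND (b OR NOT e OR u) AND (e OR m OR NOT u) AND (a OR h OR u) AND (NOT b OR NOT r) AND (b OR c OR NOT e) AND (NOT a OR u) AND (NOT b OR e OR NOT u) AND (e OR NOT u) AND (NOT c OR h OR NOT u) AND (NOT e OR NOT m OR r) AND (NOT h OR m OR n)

Try a = True:
  (NOT a OR u) forces u = True.
  (NOT c OR NOT u) forces c = False.
  (c OR NOT d) forces d = False.
  (d OR NOT e) forces e = False.
  clause (e OR NOT u) is falsified — backtrack.
So a = False.
  then (a OR c) forces c = True.
  then (NOT c OR NOT u) forces u = False.
  then (a OR NOT b) forces b = False.
  then (b OR NOT e OR u) forces e = False.
  then (a OR h OR u) forces h = True.
  then (a OR NOT c OR m OR u) forces m = True.
  then (b OR n) forces n = True.
  then (d OR NOT h OR u) forces d = True.
  then (NOT c OR NOT m OR r OR u) forces r = True.
All clauses satisfied.

a=F; e=F; b=F; u=F; m=T; n=T; c=T; h=T; r=T; d=T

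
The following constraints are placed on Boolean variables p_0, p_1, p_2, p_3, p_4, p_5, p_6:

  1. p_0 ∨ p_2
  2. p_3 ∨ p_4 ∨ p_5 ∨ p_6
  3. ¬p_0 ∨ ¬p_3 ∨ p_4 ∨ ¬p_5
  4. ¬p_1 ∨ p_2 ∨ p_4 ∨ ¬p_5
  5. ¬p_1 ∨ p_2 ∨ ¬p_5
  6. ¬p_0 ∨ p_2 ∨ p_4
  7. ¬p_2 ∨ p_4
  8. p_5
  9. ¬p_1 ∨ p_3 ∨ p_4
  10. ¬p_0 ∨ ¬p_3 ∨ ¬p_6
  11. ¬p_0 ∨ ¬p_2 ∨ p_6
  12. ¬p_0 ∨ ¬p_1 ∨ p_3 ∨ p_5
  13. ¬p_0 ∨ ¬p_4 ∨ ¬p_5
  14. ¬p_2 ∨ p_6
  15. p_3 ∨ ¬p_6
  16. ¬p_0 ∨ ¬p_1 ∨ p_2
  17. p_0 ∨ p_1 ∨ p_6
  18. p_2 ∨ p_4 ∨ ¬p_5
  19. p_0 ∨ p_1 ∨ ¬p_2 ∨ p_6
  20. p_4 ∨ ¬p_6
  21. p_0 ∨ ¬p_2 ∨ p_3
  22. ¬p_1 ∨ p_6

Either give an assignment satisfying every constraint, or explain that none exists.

p_0 = False, p_1 = True, p_2 = True, p_3 = True, p_4 = True, p_5 = True, p_6 = True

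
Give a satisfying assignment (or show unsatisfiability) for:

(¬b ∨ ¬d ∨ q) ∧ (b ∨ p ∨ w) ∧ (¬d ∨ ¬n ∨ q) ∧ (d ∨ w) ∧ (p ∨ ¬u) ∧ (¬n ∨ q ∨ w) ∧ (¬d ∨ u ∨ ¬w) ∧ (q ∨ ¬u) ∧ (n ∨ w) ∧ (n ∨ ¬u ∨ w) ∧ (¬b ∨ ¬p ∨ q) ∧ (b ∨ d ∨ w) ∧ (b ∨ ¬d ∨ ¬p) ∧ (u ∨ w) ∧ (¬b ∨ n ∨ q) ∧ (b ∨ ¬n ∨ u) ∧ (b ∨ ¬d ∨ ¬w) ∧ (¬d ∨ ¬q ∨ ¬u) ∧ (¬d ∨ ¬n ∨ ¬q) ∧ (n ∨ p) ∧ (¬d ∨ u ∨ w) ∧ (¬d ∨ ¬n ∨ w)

b = True, w = True, n = True, d = False, u = True, q = True, p = True

Set b = True.
Try w = False:
  (d ∨ w) forces d = True.
  (¬b ∨ ¬d ∨ q) forces q = True.
  (n ∨ w) forces n = True.
  clause (¬d ∨ ¬n ∨ ¬q) is falsified — backtrack.
So w = True.
Set n = True.
Try d = True:
  (¬b ∨ ¬d ∨ q) forces q = True.
  clause (¬d ∨ ¬n ∨ ¬q) is falsified — backtrack.
So d = False.
Set u = True.
  then (p ∨ ¬u) forces p = True.
  then (q ∨ ¬u) forces q = True.
All clauses satisfied.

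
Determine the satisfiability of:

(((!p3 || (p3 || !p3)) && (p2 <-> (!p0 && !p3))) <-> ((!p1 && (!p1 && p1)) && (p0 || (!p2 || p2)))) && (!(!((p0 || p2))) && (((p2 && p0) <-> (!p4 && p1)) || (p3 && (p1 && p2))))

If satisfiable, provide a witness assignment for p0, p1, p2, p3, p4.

p0 = False; p1 = True; p2 = True; p3 = True; p4 = True

  ((!p3 || (p3 || !p3)) && (p2 <-> (!p0 && !p3))) <-> ((!p1 && (!p1 && p1)) && (p0 || (!p2 || p2))) = True
    (!p3 || (p3 || !p3)) && (p2 <-> (!p0 && !p3)) = False
      !p3 || (p3 || !p3) = True
        !p3 = False
        p3 || !p3 = True
          !p3 = False
      p2 <-> (!p0 && !p3) = False
        !p0 && !p3 = False
          !p0 = True
          !p3 = False
    (!p1 && (!p1 && p1)) && (p0 || (!p2 || p2)) = False
      !p1 && (!p1 && p1) = False
        !p1 = False
        !p1 && p1 = False
          !p1 = False
      p0 || (!p2 || p2) = True
        !p2 || p2 = True
          !p2 = False
  !(!((p0 || p2))) && (((p2 && p0) <-> (!p4 && p1)) || (p3 && (p1 && p2))) = True
    !(!((p0 || p2))) = True
      !((p0 || p2)) = False
        p0 || p2 = True
    ((p2 && p0) <-> (!p4 && p1)) || (p3 && (p1 && p2)) = True
      (p2 && p0) <-> (!p4 && p1) = True
        p2 && p0 = False
        !p4 && p1 = False
          !p4 = False
      p3 && (p1 && p2) = True
        p1 && p2 = True
Both conjuncts True, so the formula holds.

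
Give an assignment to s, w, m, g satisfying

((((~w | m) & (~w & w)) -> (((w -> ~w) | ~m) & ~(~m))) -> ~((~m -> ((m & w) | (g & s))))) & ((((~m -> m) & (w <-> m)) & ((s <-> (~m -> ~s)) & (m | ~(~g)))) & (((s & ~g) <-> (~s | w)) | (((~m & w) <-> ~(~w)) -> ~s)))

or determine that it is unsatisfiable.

Unsatisfiable — no assignment works.

Case m = True: the formula simplifies to ~(((~w & w) -> (w -> ~w))) & ((w & s) & (((s & ~g) <-> (~s | w)) | (~w -> ~s))).
  w = True: the conjunct ~(((~w & w) -> (w -> ~w))) becomes ~((False -> False)) = False.
  w = False: the conjunct ~(((~w & w) -> (w -> ~w))) becomes ~((False -> True)) = False.
Case m = False: the conjunct ~m -> m becomes ~False -> False = False.
Both cases fail — unsatisfiable.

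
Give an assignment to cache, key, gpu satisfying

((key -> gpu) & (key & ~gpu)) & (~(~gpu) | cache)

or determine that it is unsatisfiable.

The formula is unsatisfiable.

Case gpu = True: the conjunct ~gpu is False.
Case gpu = False: the formula simplifies to (~key & key) & cache.
  key = True: the conjunct ~key is False.
  key = False: the conjunct key is False.
Both cases fail — unsatisfiable.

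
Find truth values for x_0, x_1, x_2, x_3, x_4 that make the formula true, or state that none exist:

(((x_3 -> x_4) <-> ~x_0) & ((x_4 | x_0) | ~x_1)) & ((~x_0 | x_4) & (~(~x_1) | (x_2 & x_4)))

x_0 = False, x_1 = True, x_2 = False, x_3 = True, x_4 = True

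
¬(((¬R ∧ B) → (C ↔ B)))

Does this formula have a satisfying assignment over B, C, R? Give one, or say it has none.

B = True; C = False; R = False

  ¬(((¬R ∧ B) → (C ↔ B))) = True
    (¬R ∧ B) → (C ↔ B) = False
      ¬R ∧ B = True
        ¬R = True
      C ↔ B = False
The formula evaluates to True.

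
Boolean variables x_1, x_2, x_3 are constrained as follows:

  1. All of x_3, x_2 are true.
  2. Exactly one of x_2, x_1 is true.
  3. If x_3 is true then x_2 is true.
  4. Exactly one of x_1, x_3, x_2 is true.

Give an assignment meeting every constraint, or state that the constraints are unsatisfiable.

UNSATISFIABLE

Case x_2 = True:
  (1) forces x_3 = True.
  Constraint (4) is violated (x_3=T, x_2=T) — contradiction.
Case x_2 = False:
  Constraint (1) is violated (x_2=F) — contradiction.
Both cases fail — unsatisfiable.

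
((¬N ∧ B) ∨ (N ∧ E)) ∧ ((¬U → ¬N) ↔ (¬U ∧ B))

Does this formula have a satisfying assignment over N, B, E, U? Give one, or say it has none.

N = True, B = False, E = True, U = False

  (¬N ∧ B) ∨ (N ∧ E) = True
    ¬N ∧ B = False
      ¬N = False
    N ∧ E = True
  (¬U → ¬N) ↔ (¬U ∧ B) = True
    ¬U → ¬N = False
      ¬U = True
      ¬N = False
    ¬U ∧ B = False
      ¬U = True
Both conjuncts True, so the formula holds.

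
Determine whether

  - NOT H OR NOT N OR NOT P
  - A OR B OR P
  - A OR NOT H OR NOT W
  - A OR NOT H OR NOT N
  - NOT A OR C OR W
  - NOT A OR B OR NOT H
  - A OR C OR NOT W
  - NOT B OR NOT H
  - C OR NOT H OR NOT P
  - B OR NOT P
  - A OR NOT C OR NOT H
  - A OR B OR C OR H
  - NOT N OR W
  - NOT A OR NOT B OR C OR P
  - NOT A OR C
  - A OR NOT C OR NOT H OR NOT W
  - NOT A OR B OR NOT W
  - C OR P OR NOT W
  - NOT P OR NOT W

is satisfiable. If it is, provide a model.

Set W = False.
  then (NOT N OR W) forces N = False.
Try H = True:
  (NOT B OR NOT H) forces B = False.
  (NOT A OR B OR NOT H) forces A = False.
  (A OR B OR P) forces P = True.
  clause (B OR NOT P) is falsified — backtrack.
So H = False.
Set C = False.
  then (NOT A OR C OR W) forces A = False.
  then (A OR B OR C OR H) forces B = True.
Set P = False.
All clauses satisfied.

W = False, N = False, H = False, C = False, A = False, P = False, B = True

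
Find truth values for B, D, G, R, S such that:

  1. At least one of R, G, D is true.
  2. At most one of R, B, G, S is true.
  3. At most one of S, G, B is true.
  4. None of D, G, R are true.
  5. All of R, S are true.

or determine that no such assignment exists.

Case R = True:
  Constraint (4) is violated (R=T) — contradiction.
Case R = False:
  Constraint (5) is violated (R=F) — contradiction.
Both cases fail — unsatisfiable.

The formula is unsatisfiable.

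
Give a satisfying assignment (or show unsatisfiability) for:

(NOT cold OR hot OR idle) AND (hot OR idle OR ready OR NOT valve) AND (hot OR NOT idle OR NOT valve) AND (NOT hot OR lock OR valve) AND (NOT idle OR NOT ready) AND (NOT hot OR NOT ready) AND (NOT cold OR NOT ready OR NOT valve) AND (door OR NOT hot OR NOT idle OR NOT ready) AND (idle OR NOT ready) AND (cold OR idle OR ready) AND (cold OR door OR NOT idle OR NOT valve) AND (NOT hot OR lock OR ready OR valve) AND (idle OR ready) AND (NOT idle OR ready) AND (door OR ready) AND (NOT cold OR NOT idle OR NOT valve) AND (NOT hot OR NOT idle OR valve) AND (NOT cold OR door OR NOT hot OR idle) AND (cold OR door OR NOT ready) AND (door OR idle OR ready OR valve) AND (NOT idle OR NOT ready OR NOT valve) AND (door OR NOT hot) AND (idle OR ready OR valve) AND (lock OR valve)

UNSATISFIABLE

Case idle = True:
  (NOT idle OR NOT ready) forces ready = False.
  Clause (NOT idle OR ready) is falsified — contradiction.
Case idle = False:
  (idle OR NOT ready) forces ready = False.
  Clause (idle OR ready) is falsified — contradiction.
Both cases fail, so the formula is unsatisfiable.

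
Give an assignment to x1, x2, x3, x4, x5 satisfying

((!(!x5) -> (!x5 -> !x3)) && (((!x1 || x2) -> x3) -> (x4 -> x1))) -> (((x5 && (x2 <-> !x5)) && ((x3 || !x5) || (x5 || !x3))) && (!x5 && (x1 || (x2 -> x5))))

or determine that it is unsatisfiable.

x1: False, x2: True, x3: True, x4: True, x5: True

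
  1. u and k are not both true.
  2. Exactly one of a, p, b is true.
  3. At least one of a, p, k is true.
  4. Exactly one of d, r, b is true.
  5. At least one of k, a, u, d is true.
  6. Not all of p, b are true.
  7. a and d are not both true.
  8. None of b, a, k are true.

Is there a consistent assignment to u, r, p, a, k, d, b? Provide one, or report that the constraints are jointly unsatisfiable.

u: False, r: False, p: True, a: False, k: False, d: True, b: False

  (1) u=F, k=F — not both ✓
  (2) {a, p, b}: 1 true — exactly one ✓
  (3) {a, p, k}: 1 true — at least one ✓
  (4) {d, r, b}: 1 true — exactly one ✓
  (5) {k, a, u, d}: 1 true — at least one ✓
  (6) {p, b}: 1/2 true — not all ✓
  (7) a=F, d=T — not both ✓
  (8) {b, a, k}: 0 true — none ✓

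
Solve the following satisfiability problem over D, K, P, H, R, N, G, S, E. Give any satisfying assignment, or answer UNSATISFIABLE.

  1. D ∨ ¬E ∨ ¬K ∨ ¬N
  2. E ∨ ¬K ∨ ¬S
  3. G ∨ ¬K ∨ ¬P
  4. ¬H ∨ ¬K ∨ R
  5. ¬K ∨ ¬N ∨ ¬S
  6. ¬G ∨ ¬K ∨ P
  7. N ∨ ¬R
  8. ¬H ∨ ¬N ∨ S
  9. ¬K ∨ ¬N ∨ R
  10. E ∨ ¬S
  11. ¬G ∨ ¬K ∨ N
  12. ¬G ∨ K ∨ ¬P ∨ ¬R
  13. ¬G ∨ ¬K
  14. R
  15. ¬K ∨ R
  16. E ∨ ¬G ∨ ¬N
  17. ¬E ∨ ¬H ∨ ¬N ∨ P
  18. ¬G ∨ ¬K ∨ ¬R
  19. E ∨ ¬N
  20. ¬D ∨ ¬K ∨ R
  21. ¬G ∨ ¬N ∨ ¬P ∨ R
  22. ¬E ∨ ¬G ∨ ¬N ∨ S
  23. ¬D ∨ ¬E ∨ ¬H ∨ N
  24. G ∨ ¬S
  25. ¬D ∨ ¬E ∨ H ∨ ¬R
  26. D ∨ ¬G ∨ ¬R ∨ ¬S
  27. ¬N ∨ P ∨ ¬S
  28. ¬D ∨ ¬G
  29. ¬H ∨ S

Unit clause (R) forces R = True.
In (N ∨ ¬R) only N is left, so N = True.
In (E ∨ ¬N) only E is left, so E = True.
Set D = False.
  then (D ∨ ¬E ∨ ¬K ∨ ¬N) forces K = False.
Set P = False.
  then (¬E ∨ ¬H ∨ ¬N ∨ P) forces H = False.
  then (¬N ∨ P ∨ ¬S) forces S = False.
  then (¬E ∨ ¬G ∨ ¬N ∨ S) forces G = False.
All clauses satisfied.

D: False, K: False, P: False, H: False, R: True, N: True, G: False, S: False, E: True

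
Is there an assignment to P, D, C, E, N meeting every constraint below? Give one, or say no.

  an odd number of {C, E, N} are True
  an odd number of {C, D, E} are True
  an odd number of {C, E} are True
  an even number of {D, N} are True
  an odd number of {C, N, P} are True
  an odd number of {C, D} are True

P: False; D: False; C: True; E: False; N: False

{C, E, N}: 1 true → odd ✓
{C, D, E}: 1 true → odd ✓
{C, E}: 1 true → odd ✓
{D, N}: 0 true → even ✓
{C, N, P}: 1 true → odd ✓
{C, D}: 1 true → odd ✓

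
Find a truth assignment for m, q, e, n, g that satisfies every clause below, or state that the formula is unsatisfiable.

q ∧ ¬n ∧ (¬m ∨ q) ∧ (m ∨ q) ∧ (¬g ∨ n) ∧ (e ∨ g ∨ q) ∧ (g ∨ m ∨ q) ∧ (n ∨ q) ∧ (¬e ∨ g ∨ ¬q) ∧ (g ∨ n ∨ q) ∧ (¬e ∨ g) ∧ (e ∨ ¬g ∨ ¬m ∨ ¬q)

m=T, q=T, e=F, n=F, g=F

Unit clause (q) forces q = True.
Unit clause (¬n) forces n = False.
In (¬g ∨ n) only ¬g is left, so g = False.
In (¬e ∨ g ∨ ¬q) only ¬e is left, so e = False.
Set m = True.
All clauses satisfied.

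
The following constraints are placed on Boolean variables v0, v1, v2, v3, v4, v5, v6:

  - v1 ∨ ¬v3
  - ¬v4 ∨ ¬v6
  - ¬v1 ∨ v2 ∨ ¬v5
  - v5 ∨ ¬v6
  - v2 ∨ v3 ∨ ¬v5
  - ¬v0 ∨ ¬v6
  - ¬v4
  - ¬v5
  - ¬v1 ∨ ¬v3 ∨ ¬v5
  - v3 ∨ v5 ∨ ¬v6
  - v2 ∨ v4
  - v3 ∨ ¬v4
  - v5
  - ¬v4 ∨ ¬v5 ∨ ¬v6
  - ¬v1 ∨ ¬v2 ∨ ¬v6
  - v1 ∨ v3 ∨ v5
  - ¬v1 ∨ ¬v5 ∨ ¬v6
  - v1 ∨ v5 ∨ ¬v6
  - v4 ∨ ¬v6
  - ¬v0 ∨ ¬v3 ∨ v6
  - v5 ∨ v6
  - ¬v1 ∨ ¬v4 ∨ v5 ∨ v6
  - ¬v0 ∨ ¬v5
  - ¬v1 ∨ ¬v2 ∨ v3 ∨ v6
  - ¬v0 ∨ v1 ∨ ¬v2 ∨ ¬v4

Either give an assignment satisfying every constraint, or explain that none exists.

UNSATISFIABLE

Case v5 = True:
  Clause (¬v5) is falsified — contradiction.
Case v5 = False:
  Clause (v5) is falsified — contradiction.
Both cases fail, so the formula is unsatisfiable.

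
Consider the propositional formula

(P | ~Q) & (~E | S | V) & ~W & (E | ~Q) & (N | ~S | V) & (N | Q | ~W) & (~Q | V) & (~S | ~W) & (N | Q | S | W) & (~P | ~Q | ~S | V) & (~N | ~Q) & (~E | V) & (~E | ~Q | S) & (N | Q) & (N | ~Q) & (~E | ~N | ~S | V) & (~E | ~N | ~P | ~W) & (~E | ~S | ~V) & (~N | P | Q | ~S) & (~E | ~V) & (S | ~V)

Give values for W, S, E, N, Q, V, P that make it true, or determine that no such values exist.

W = False, S = False, E = False, N = True, Q = False, V = False, P = False

Unit clause (~W) forces W = False.
Set S = False.
  then (S | ~V) forces V = False.
  then (~E | S | V) forces E = False.
  then (E | ~Q) forces Q = False.
  then (N | Q | S | W) forces N = True.
Set P = False.
All clauses satisfied.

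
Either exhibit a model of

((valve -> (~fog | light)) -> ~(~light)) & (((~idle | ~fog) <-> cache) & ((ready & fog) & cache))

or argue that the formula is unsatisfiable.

light = True, idle = False, valve = False, fog = True, cache = True, ready = True

  (valve -> (~fog | light)) -> ~(~light) = True
    valve -> (~fog | light) = True
      ~fog | light = True
        ~fog = False
    ~(~light) = True
      ~light = False
  ((~idle | ~fog) <-> cache) & ((ready & fog) & cache) = True
    (~idle | ~fog) <-> cache = True
      ~idle | ~fog = True
        ~idle = True
        ~fog = False
    (ready & fog) & cache = True
      ready & fog = True
Both conjuncts True, so the formula holds.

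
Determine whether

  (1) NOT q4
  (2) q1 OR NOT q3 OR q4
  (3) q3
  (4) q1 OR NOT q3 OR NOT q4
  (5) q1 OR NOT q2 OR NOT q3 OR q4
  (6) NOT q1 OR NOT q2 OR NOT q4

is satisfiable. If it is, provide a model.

Unit clause (NOT q4) forces q4 = False.
Unit clause (q3) forces q3 = True.
In (q1 OR NOT q3 OR q4) only q1 is left, so q1 = True.
Set q2 = False.
Check each clause:
  (NOT q4): NOT q4 holds.
  (q1 OR NOT q3 OR q4): q1 holds.
  (q3): q3 holds.
  (q1 OR NOT q3 OR NOT q4): q1 holds.
  (q1 OR NOT q2 OR NOT q3 OR q4): q1 holds.
  (NOT q1 OR NOT q2 OR NOT q4): NOT q2 holds.
All clauses satisfied.

q1=T, q2=F, q3=T, q4=F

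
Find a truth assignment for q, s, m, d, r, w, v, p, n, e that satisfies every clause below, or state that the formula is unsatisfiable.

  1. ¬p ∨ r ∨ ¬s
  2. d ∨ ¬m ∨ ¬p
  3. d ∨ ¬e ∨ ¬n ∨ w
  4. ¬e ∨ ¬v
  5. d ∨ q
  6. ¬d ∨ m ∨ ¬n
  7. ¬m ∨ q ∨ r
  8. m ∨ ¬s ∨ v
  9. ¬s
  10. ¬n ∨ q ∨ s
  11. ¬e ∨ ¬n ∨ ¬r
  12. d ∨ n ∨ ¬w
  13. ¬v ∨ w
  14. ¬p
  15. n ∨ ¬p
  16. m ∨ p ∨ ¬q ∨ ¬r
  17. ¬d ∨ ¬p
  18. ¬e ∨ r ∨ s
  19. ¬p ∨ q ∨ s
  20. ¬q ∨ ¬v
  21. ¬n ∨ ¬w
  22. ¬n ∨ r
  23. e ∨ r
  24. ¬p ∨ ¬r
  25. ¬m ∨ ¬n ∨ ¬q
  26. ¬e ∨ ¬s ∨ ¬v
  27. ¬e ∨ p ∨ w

q: False; s: False; m: False; d: True; r: True; w: True; v: False; p: False; n: False; e: True

Unit clause (¬s) forces s = False.
Unit clause (¬p) forces p = False.
Set q = False.
  then (d ∨ q) forces d = True.
  then (¬n ∨ q ∨ s) forces n = False.
Set m = False.
Try r = False:
  (¬e ∨ r ∨ s) forces e = False.
  clause (e ∨ r) is falsified — backtrack.
So r = True.
Set w = True.
Set v = False.
Set e = True.
All clauses satisfied.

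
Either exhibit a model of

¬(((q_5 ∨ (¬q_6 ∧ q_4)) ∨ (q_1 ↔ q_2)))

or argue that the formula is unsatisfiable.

q_1 = False, q_2 = True, q_4 = False, q_5 = False, q_6 = False

  ¬(((q_5 ∨ (¬q_6 ∧ q_4)) ∨ (q_1 ↔ q_2))) = True
    (q_5 ∨ (¬q_6 ∧ q_4)) ∨ (q_1 ↔ q_2) = False
      q_5 ∨ (¬q_6 ∧ q_4) = False
        ¬q_6 ∧ q_4 = False
          ¬q_6 = True
      q_1 ↔ q_2 = False
The formula evaluates to True.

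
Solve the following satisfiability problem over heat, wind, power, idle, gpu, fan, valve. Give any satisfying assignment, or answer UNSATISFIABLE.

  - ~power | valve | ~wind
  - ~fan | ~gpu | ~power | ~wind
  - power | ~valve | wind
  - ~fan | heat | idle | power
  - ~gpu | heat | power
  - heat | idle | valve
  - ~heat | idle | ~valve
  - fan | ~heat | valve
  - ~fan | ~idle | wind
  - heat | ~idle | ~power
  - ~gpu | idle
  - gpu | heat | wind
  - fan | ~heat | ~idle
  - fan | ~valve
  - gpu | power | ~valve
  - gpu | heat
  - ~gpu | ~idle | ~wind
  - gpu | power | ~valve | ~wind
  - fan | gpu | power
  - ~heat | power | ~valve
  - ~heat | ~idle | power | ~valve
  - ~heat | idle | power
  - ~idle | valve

heat: True, wind: True, power: True, idle: True, gpu: False, fan: True, valve: True

Try heat = False:
  (gpu | heat) forces gpu = True.
  (~gpu | heat | power) forces power = True.
  (heat | ~idle | ~power) forces idle = False.
  clause (~gpu | idle) is falsified — backtrack.
So heat = True.
Set wind = True.
Set power = True.
  then (~power | valve | ~wind) forces valve = True.
  then (~heat | idle | ~valve) forces idle = True.
  then (fan | ~heat | ~idle) forces fan = True.
  then (~gpu | ~idle | ~wind) forces gpu = False.
All clauses satisfied.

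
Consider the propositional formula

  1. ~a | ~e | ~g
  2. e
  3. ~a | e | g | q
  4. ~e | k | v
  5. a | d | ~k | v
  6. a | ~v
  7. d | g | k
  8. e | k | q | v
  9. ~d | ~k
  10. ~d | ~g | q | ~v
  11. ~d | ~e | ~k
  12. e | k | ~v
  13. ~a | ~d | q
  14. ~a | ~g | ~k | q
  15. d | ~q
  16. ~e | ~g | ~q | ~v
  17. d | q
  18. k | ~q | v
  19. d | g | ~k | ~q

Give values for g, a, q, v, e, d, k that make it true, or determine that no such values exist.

Unit clause (e) forces e = True.
Try g = True:
  (~a | ~e | ~g) forces a = False.
  (a | ~v) forces v = False.
  (~e | k | v) forces k = True.
  (a | d | ~k | v) forces d = True.
  clause (~d | ~k) is falsified — backtrack.
So g = False.
Set a = True.
Set q = True.
  then (d | ~q) forces d = True.
  then (~d | ~k) forces k = False.
  then (k | ~q | v) forces v = True.
All clauses satisfied.

g: False, a: True, q: True, v: True, e: True, d: True, k: False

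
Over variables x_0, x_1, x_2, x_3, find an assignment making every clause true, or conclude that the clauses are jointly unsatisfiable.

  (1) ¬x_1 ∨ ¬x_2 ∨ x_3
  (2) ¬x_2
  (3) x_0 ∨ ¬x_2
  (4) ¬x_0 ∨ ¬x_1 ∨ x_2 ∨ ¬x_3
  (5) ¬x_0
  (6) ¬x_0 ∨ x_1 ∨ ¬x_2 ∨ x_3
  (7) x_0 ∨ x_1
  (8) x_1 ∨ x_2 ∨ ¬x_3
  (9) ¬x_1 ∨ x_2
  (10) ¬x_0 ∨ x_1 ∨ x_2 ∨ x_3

Case x_0 = True:
  Clause (¬x_0) is falsified — contradiction.
Case x_0 = False:
  (¬x_2) forces x_2 = False.
  (x_0 ∨ x_1) forces x_1 = True.
  Clause (¬x_1 ∨ x_2) is falsified — contradiction.
Both cases fail, so the formula is unsatisfiable.

No satisfying assignment exists.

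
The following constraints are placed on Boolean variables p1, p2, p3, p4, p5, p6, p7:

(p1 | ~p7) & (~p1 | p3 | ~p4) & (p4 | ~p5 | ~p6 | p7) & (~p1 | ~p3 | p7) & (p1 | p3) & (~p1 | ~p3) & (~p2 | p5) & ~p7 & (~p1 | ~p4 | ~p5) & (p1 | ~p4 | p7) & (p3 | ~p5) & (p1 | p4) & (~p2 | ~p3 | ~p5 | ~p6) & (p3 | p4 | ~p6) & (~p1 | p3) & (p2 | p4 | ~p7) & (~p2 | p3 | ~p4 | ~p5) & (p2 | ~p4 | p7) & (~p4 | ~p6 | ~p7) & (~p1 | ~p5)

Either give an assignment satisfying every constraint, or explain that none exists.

Case p1 = True:
  (~p1 | ~p3) forces p3 = False.
  Clause (~p1 | p3) is falsified — contradiction.
Case p1 = False:
  (p1 | ~p7) forces p7 = False.
  (p1 | p3) forces p3 = True.
  (p1 | ~p4 | p7) forces p4 = False.
  Clause (p1 | p4) is falsified — contradiction.
Both cases fail, so the formula is unsatisfiable.

Unsatisfiable — no assignment works.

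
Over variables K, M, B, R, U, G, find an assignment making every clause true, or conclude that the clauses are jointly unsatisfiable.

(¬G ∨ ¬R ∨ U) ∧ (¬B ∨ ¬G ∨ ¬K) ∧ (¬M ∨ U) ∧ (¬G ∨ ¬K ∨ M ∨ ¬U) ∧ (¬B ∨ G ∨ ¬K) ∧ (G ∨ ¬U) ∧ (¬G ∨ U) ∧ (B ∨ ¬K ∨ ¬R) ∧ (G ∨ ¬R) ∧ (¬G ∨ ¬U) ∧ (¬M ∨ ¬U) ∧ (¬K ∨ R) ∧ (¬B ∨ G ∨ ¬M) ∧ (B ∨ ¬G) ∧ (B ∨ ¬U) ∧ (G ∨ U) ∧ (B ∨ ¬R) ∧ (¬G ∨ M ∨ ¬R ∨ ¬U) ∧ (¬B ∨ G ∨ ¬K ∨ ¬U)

The formula is unsatisfiable.

Case G = True:
  (¬G ∨ U) forces U = True.
  Clause (¬G ∨ ¬U) is falsified — contradiction.
Case G = False:
  (G ∨ ¬U) forces U = False.
  Clause (G ∨ U) is falsified — contradiction.
Both cases fail, so the formula is unsatisfiable.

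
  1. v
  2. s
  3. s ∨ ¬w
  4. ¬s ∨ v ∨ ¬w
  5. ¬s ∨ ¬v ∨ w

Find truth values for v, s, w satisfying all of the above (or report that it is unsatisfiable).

v = True, s = True, w = True

Unit clause (v) forces v = True.
Unit clause (s) forces s = True.
In (¬s ∨ ¬v ∨ w) only w is left, so w = True.
Check each clause:
  (v): v holds.
  (s): s holds.
  (s ∨ ¬w): s holds.
  (¬s ∨ v ∨ ¬w): v holds.
  (¬s ∨ ¬v ∨ w): w holds.
All clauses satisfied.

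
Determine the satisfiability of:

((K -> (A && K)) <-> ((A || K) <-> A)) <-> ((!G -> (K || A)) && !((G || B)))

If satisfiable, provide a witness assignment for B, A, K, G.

B: False, A: True, K: True, G: False

  ((K -> (A && K)) <-> ((A || K) <-> A)) <-> ((!G -> (K || A)) && !((G || B))) = True
    (K -> (A && K)) <-> ((A || K) <-> A) = True
      K -> (A && K) = True
        A && K = True
      (A || K) <-> A = True
        A || K = True
    (!G -> (K || A)) && !((G || B)) = True
      !G -> (K || A) = True
        !G = True
        K || A = True
      !((G || B)) = True
        G || B = False
The formula evaluates to True.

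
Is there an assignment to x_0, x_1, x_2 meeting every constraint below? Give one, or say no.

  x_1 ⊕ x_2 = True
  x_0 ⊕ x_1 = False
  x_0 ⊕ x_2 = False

Unsatisfiable — no assignment works.

Adding constraints 1, 2, 3 mod 2: every variable appears an even number of times on the left, so the left side is 0.
But the right sides sum to 1 (mod 2). 0 ≠ 1 — the system is inconsistent.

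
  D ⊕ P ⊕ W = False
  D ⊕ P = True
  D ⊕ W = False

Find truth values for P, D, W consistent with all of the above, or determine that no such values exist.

P: False, D: True, W: True

D ⊕ P ⊕ W = T ⊕ F ⊕ T = False ✓
D ⊕ P = T ⊕ F = True ✓
D ⊕ W = T ⊕ T = False ✓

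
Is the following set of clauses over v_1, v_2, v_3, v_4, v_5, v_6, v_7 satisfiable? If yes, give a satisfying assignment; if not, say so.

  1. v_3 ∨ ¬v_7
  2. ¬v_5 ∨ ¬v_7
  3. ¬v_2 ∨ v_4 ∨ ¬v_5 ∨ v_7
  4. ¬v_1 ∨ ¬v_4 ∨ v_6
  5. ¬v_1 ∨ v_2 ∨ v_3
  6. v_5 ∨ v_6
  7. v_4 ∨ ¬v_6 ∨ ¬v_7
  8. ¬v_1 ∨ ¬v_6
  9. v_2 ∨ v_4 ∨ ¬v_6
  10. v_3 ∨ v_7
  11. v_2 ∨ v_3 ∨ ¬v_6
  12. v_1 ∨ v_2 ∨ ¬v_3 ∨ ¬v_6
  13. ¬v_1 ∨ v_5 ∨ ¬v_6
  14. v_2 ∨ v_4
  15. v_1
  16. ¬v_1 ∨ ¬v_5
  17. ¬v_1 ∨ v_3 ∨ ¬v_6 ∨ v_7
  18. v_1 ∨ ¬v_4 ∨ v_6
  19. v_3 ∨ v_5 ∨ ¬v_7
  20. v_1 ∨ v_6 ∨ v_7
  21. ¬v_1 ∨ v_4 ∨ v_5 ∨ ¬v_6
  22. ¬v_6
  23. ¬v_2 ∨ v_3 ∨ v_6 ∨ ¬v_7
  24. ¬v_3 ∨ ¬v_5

The formula is unsatisfiable.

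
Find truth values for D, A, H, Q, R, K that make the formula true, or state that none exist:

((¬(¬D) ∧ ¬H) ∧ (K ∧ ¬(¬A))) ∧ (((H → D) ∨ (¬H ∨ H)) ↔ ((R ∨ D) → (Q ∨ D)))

D: True, A: True, H: False, Q: True, R: False, K: True

  (¬(¬D) ∧ ¬H) ∧ (K ∧ ¬(¬A)) = True
    ¬(¬D) ∧ ¬H = True
      ¬(¬D) = True
        ¬D = False
      ¬H = True
    K ∧ ¬(¬A) = True
      ¬(¬A) = True
        ¬A = False
  ((H → D) ∨ (¬H ∨ H)) ↔ ((R ∨ D) → (Q ∨ D)) = True
    (H → D) ∨ (¬H ∨ H) = True
      H → D = True
      ¬H ∨ H = True
        ¬H = True
    (R ∨ D) → (Q ∨ D) = True
      R ∨ D = True
      Q ∨ D = True
Both conjuncts True, so the formula holds.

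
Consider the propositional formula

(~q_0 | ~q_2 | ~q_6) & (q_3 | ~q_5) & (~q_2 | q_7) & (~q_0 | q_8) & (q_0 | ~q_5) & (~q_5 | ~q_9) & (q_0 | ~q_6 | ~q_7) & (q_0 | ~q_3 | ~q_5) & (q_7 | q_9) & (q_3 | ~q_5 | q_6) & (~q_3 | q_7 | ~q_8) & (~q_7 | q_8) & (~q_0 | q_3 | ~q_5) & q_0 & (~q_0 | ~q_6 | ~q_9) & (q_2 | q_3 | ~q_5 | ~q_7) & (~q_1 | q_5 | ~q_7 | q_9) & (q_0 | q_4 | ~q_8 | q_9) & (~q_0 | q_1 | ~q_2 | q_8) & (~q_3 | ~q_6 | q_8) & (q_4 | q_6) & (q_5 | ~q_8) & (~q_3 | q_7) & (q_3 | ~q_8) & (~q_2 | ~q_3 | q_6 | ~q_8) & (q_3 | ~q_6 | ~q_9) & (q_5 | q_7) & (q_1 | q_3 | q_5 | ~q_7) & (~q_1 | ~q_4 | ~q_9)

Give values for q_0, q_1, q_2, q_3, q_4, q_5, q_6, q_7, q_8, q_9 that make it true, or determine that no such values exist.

Unit clause (q_0) forces q_0 = True.
In (~q_0 | q_8) only q_8 is left, so q_8 = True.
In (q_5 | ~q_8) only q_5 is left, so q_5 = True.
In (q_3 | ~q_8) only q_3 is left, so q_3 = True.
In (~q_5 | ~q_9) only ~q_9 is left, so q_9 = False.
In (q_7 | q_9) only q_7 is left, so q_7 = True.
Set q_1 = True.
Try q_2 = True:
  (~q_0 | ~q_2 | ~q_6) forces q_6 = False.
  clause (~q_2 | ~q_3 | q_6 | ~q_8) is falsified — backtrack.
So q_2 = False.
Set q_4 = True.
Set q_6 = True.
All clauses satisfied.

q_0: True; q_1: True; q_2: False; q_3: True; q_4: True; q_5: True; q_6: True; q_7: True; q_8: True; q_9: False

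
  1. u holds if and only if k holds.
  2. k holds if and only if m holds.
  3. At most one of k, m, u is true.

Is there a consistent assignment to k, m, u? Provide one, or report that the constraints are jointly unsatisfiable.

k: False, m: False, u: False

  (1) u=F, k=F — same ✓
  (2) k=F, m=F — same ✓
  (3) {k, m, u}: 0 true — at most one ✓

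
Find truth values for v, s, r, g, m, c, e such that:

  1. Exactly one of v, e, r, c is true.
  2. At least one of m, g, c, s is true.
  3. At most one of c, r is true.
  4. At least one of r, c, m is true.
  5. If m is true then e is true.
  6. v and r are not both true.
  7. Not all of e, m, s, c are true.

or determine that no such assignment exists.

v = False; s = True; r = False; g = True; m = False; c = True; e = False

  (1) {v, e, r, c}: 1 true — exactly one ✓
  (2) {m, g, c, s}: 3 true — at least one ✓
  (3) {c, r}: 1 true — at most one ✓
  (4) {r, c, m}: 1 true — at least one ✓
  (5) m=F ⇒ e: vacuous ✓
  (6) v=F, r=F — not both ✓
  (7) {e, m, s, c}: 2/4 true — not all ✓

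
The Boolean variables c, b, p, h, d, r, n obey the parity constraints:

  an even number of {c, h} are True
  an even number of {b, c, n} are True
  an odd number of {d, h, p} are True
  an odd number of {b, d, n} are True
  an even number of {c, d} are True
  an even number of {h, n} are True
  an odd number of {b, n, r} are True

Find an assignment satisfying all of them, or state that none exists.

Unsatisfiable — no assignment works.

Adding constraints 2, 4, 5 mod 2: every variable appears an even number of times on the left, so the left side is 0.
But the right sides sum to 1 (mod 2). 0 ≠ 1 — the system is inconsistent.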